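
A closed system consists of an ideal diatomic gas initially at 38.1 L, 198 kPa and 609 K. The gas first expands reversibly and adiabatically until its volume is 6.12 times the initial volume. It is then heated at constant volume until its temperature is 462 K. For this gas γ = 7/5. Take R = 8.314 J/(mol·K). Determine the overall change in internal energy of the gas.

-4550 J

n = P₁V₁/(RT₁) = 198×38.1/(8.314×609) = 1.49 mol.
Step 1 — Adiabatic: TV^(γ−1) = const ⇒ T₂ = 609×(0.163)^0.400 = 295 K; PV^γ = const ⇒ P₂ = 15.7 kPa.
ΔU = nCvΔT = 1.49×20.8×(295−609) = -9720 J.
Q = 0 for an adiabatic process, so W = −ΔU = 9720 J.
State after step 1: P = 15.7 kPa, V = 233 L, T = 295 K.
Step 2 — Isochoric: V stays 233 L; P/T = const ⇒ T₂ = 462 K, P₂ = 24.5 kPa.
W = 0 (no volume change).
ΔU = nCvΔT = 1.49×20.8×(462−295) = 5170 J.
Q = ΔU = 5170 J.
Net over both steps: W = 9720 J, Q = 5170 J, ΔU = -4550 J.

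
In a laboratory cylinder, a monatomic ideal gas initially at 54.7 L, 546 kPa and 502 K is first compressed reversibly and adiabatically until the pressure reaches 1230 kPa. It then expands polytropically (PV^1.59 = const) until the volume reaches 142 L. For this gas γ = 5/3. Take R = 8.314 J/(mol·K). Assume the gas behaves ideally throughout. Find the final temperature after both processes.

n = P₁V₁/(RT₁) = 546×54.7/(8.314×502) = 7.16 mol.
Step 1 — Adiabatic: T₂/T₁ = (P₂/P₁)^((γ−1)/γ) ⇒ T₂ = 502×(2.25)^0.400 = 695 K; V₂ = 33.6 L.
ΔU = nCvΔT = 7.16×12.5×(695−502) = 17200 J.
Q = 0 for an adiabatic process, so W = −ΔU = -17200 J.
State after step 1: P = 1230 kPa, V = 33.6 L, T = 695 K.
Step 2 — Polytropic n=1.59: T₂ = T₁(V₁/V₂)^(n−1) = 695×(0.237)^0.59 = 297 K; P₂ = P₁(V₁/V₂)^n = 124 kPa.
W = (P₁V₁−P₂V₂)/(n−1) = (1230×33.6−124×142)/0.59 = 40100 J.
ΔU = nCvΔT = 7.16×12.5×(297−695) = -35500 J.
Q = ΔU + W = 4610 J.
Net over both steps: W = 22900 J, Q = 4610 J, ΔU = -18300 J.

297 K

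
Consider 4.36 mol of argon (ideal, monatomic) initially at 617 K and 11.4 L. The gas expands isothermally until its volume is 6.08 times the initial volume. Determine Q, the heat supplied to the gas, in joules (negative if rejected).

40400 J

P₁ = nRT₁/V₁ = 4.36×8.314×617/11.4 = 1960 kPa.
Isothermal: T stays 617 K; PV = const ⇒ V₂ = 69.3 L, P₂ = 323 kPa.
ΔU = 0 (ideal gas, T constant).
W = nRT ln(V₂/V₁) = 4.36×8.314×617×ln(6.08) = 40400 J.
Q = ΔU + W = 40400 J.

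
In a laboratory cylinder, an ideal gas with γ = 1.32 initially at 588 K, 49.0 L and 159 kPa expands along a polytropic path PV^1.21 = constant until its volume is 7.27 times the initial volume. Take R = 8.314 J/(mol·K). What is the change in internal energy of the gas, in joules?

-8300 J

n = P₁V₁/(RT₁) = 159×49.0/(8.314×588) = 1.59 mol.
Polytropic n=1.21: T₂ = T₁(V₁/V₂)^(n−1) = 588×(0.138)^0.21 = 388 K; P₂ = P₁(V₁/V₂)^n = 14.4 kPa.
For an ideal gas ΔU = nCvΔT with Cv = R/(γ−1) = 26.0 J/(mol·K).
ΔU = 1.59×26.0×(388−588) = -8300 J.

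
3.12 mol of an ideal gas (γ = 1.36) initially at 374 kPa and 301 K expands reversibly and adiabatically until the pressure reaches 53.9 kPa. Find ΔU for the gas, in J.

-8700 J

V₁ = nRT₁/P₁ = 3.12×8.314×301/374 = 20.9 L.
Adiabatic: T₂/T₁ = (P₂/P₁)^((γ−1)/γ) ⇒ T₂ = 301×(0.144)^0.265 = 180 K; V₂ = 86.7 L.
For an ideal gas ΔU = nCvΔT with Cv = R/(γ−1) = 23.1 J/(mol·K).
ΔU = 3.12×23.1×(180−301) = -8700 J.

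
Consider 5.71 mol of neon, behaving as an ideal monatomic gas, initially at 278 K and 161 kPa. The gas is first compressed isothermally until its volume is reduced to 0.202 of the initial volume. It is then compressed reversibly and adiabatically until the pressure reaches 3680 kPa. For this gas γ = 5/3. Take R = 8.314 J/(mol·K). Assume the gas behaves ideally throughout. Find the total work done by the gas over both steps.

V₁ = nRT₁/P₁ = 5.71×8.314×278/161 = 82.0 L.
Step 1 — Isothermal: T stays 278 K; PV = const ⇒ V₂ = 16.6 L, P₂ = 797 kPa.
ΔU = 0 (ideal gas, T constant).
W = nRT ln(V₂/V₁) = 5.71×8.314×278×ln(0.202) = -21100 J.
Q = ΔU + W = -21100 J.
State after step 1: P = 797 kPa, V = 16.6 L, T = 278 K.
Step 2 — Adiabatic: T₂/T₁ = (P₂/P₁)^((γ−1)/γ) ⇒ T₂ = 278×(4.62)^0.400 = 513 K; V₂ = 6.61 L.
ΔU = nCvΔT = 5.71×12.5×(513−278) = 16700 J.
Q = 0 for an adiabatic process, so W = −ΔU = -16700 J.
Net over both steps: W = -37800 J, Q = -21100 J, ΔU = 16700 J.

-37800 J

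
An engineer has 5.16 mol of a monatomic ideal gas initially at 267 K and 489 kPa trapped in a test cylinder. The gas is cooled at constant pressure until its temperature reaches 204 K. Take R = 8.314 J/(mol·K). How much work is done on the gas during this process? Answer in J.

2700 J

V₁ = nRT₁/P₁ = 5.16×8.314×267/489 = 23.4 L.
Isobaric: P stays 489 kPa; V/T = const ⇒ T₂ = 204 K, V₂ = 17.9 L.
W = PΔV = 489×(17.9−23.4) kPa·L = -2700 J.
Work done on the gas = −W_by = 2700 J.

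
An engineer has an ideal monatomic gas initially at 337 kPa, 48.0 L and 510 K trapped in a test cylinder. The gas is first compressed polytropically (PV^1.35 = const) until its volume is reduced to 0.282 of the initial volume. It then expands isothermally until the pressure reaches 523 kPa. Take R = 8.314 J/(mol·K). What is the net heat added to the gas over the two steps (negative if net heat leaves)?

n = P₁V₁/(RT₁) = 337×48.0/(8.314×510) = 3.81 mol.
Step 1 — Polytropic n=1.35: T₂ = T₁(V₁/V₂)^(n−1) = 510×(3.55)^0.35 = 794 K; P₂ = P₁(V₁/V₂)^n = 1860 kPa.
W = (P₁V₁−P₂V₂)/(n−1) = (337×48.0−1860×13.5)/0.35 = -25800 J.
ΔU = nCvΔT = 3.81×12.5×(794−510) = 13500 J.
Q = ΔU + W = -12200 J.
State after step 1: P = 1860 kPa, V = 13.5 L, T = 794 K.
Step 2 — Isothermal: T stays 794 K; PV = const ⇒ V₂ = 48.2 L, P₂ = 523 kPa.
ΔU = 0 (ideal gas, T constant).
W = nRT ln(V₂/V₁) = 3.81×8.314×794×ln(3.56) = 32000 J.
Q = ΔU + W = 32000 J.
Net over both steps: W = 6220 J, Q = 19700 J, ΔU = 13500 J.

19700 J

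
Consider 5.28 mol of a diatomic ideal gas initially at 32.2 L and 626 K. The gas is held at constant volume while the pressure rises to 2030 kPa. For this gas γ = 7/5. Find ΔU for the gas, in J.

94700 J

P₁ = nRT₁/V₁ = 5.28×8.314×626/32.2 = 853 kPa.
Isochoric: V stays 32.2 L; P/T = const ⇒ T₂ = 1490 K, P₂ = 2030 kPa.
For an ideal gas ΔU = nCvΔT with Cv = (5/2)R = 20.8 J/(mol·K).
ΔU = 5.28×20.8×(1490−626) = 94700 J.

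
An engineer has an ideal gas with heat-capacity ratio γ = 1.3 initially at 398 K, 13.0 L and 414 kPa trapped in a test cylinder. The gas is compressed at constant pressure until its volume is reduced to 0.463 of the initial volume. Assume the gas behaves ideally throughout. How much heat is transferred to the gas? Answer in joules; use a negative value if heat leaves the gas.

-12500 J

n = P₁V₁/(RT₁) = 414×13.0/(8.314×398) = 1.63 mol.
Isobaric: P stays 414 kPa; V/T = const ⇒ T₂ = 184 K, V₂ = 6.02 L.
W = PΔV = 414×(6.02−13.0) kPa·L = -2890 J.
ΔU = nCvΔT = 1.63×27.7×(184−398) = -9630 J.
Q = ΔU + W = nCpΔT = -12500 J.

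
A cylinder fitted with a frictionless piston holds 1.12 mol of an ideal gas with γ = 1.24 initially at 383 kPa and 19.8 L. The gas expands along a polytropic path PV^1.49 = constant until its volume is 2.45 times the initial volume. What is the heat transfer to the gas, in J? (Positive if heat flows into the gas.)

-5730 J

T₁ = P₁V₁/(nR) = 383×19.8/(1.12×8.314) = 814 K.
Polytropic n=1.49: T₂ = T₁(V₁/V₂)^(n−1) = 814×(0.408)^0.49 = 525 K; P₂ = P₁(V₁/V₂)^n = 101 kPa.
W = (P₁V₁−P₂V₂)/(n−1) = (383×19.8−101×48.5)/0.49 = 5500 J.
ΔU = nCvΔT = 1.12×34.6×(525−814) = -11200 J.
Q = ΔU + W = -5730 J.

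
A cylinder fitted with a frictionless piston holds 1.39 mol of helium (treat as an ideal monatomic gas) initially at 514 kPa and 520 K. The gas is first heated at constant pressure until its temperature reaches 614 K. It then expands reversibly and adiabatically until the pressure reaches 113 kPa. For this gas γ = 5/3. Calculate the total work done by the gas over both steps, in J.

V₁ = nRT₁/P₁ = 1.39×8.314×520/514 = 11.7 L.
Step 1 — Isobaric: P stays 514 kPa; V/T = const ⇒ T₂ = 614 K, V₂ = 13.8 L.
W = PΔV = 514×(13.8−11.7) kPa·L = 1090 J.
ΔU = nCvΔT = 1.39×12.5×(614−520) = 1630 J.
Q = ΔU + W = nCpΔT = 2720 J.
State after step 1: P = 514 kPa, V = 13.8 L, T = 614 K.
Step 2 — Adiabatic: T₂/T₁ = (P₂/P₁)^((γ−1)/γ) ⇒ T₂ = 614×(0.220)^0.400 = 335 K; V₂ = 34.3 L.
ΔU = nCvΔT = 1.39×12.5×(335−614) = -4840 J.
Q = 0 for an adiabatic process, so W = −ΔU = 4840 J.
Net over both steps: W = 5920 J, Q = 2720 J, ΔU = -3210 J.

5920 J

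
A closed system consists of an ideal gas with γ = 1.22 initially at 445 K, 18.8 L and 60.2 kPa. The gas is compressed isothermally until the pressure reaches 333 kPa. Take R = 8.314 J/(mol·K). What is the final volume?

Isothermal: T stays 445 K; PV = const ⇒ V₂ = 3.40 L, P₂ = 333 kPa.

3.40 L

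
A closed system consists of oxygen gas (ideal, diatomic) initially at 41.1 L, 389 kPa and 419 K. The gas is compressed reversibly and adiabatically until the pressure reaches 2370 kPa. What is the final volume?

Adiabatic: T₂/T₁ = (P₂/P₁)^((γ−1)/γ) ⇒ T₂ = 419×(6.09)^0.286 = 702 K; V₂ = 11.3 L.

11.3 L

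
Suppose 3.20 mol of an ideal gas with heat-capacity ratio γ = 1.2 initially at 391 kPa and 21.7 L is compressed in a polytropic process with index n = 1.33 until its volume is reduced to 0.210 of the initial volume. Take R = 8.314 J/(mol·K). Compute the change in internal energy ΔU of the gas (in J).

T₁ = P₁V₁/(nR) = 391×21.7/(3.20×8.314) = 319 K.
Polytropic n=1.33: T₂ = T₁(V₁/V₂)^(n−1) = 319×(4.76)^0.33 = 534 K; P₂ = P₁(V₁/V₂)^n = 3120 kPa.
For an ideal gas ΔU = nCvΔT with Cv = R/(γ−1) = 41.6 J/(mol·K).
ΔU = 3.20×41.6×(534−319) = 28600 J.

28600 J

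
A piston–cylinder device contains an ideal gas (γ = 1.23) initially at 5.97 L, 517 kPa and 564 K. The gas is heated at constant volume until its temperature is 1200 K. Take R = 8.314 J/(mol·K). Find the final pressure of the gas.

1100 kPa

Isochoric: V stays 5.97 L; P/T = const ⇒ T₂ = 1200 K, P₂ = 1100 kPa.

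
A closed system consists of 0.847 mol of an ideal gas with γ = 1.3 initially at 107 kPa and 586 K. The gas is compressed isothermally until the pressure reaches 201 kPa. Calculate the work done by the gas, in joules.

V₁ = nRT₁/P₁ = 0.847×8.314×586/107 = 38.6 L.
Isothermal: T stays 586 K; PV = const ⇒ V₂ = 20.5 L, P₂ = 201 kPa.
W = nRT ln(V₂/V₁) = 0.847×8.314×586×ln(0.532) = -2600 J.

-2600 J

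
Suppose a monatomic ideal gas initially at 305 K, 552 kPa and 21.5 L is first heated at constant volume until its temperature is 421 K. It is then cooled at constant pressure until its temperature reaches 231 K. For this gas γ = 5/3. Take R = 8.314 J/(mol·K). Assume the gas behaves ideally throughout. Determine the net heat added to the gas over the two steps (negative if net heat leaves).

n = P₁V₁/(RT₁) = 552×21.5/(8.314×305) = 4.68 mol.
Step 1 — Isochoric: V stays 21.5 L; P/T = const ⇒ T₂ = 421 K, P₂ = 762 kPa.
W = 0 (no volume change).
ΔU = nCvΔT = 4.68×12.5×(421−305) = 6770 J.
Q = ΔU = 6770 J.
State after step 1: P = 762 kPa, V = 21.5 L, T = 421 K.
Step 2 — Isobaric: P stays 762 kPa; V/T = const ⇒ T₂ = 231 K, V₂ = 11.8 L.
W = PΔV = 762×(11.8−21.5) kPa·L = -7390 J.
ΔU = nCvΔT = 4.68×12.5×(231−421) = -11100 J.
Q = ΔU + W = nCpΔT = -18500 J.
Net over both steps: W = -7390 J, Q = -11700 J, ΔU = -4320 J.

-11700 J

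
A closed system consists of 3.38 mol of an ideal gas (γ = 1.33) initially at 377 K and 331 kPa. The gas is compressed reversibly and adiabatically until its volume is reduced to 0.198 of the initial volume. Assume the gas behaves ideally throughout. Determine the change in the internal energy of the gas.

V₁ = nRT₁/P₁ = 3.38×8.314×377/331 = 32.0 L.
Adiabatic: TV^(γ−1) = const ⇒ T₂ = 377×(5.05)^0.330 = 643 K; PV^γ = const ⇒ P₂ = 2850 kPa.
For an ideal gas ΔU = nCvΔT with Cv = R/(γ−1) = 25.2 J/(mol·K).
ΔU = 3.38×25.2×(643−377) = 22700 J.

22700 J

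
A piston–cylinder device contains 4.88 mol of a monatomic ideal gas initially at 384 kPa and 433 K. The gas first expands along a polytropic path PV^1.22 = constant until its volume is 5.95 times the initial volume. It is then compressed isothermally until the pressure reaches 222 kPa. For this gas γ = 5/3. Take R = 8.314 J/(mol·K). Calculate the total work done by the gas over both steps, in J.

6600 J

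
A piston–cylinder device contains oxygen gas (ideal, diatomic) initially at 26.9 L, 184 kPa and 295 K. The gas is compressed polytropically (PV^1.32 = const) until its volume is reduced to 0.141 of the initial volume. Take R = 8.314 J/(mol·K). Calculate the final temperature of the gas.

Polytropic n=1.32: T₂ = T₁(V₁/V₂)^(n−1) = 295×(7.09)^0.32 = 552 K; P₂ = P₁(V₁/V₂)^n = 2440 kPa.

552 K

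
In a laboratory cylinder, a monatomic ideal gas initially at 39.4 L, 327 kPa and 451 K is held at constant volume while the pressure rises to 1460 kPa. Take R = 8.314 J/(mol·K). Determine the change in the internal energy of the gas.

67000 J

n = P₁V₁/(RT₁) = 327×39.4/(8.314×451) = 3.44 mol.
Isochoric: V stays 39.4 L; P/T = const ⇒ T₂ = 2010 K, P₂ = 1460 kPa.
For an ideal gas ΔU = nCvΔT with Cv = (3/2)R = 12.5 J/(mol·K).
ΔU = 3.44×12.5×(2010−451) = 67000 J.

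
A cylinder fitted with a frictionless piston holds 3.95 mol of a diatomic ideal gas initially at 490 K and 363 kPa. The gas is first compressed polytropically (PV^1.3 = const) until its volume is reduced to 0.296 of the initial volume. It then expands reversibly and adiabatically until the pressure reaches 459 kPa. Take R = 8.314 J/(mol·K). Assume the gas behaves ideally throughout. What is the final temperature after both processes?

480 K

V₁ = nRT₁/P₁ = 3.95×8.314×490/363 = 44.3 L.
Step 1 — Polytropic n=1.3: T₂ = T₁(V₁/V₂)^(n−1) = 490×(3.38)^0.30 = 706 K; P₂ = P₁(V₁/V₂)^n = 1770 kPa.
W = (P₁V₁−P₂V₂)/(n−1) = (363×44.3−1770×13.1)/0.30 = -23600 J.
ΔU = nCvΔT = 3.95×20.8×(706−490) = 17700 J.
Q = ΔU + W = -5910 J.
State after step 1: P = 1770 kPa, V = 13.1 L, T = 706 K.
Step 2 — Adiabatic: T₂/T₁ = (P₂/P₁)^((γ−1)/γ) ⇒ T₂ = 706×(0.260)^0.286 = 480 K; V₂ = 34.4 L.
ΔU = nCvΔT = 3.95×20.8×(480−706) = -18500 J.
Q = 0 for an adiabatic process, so W = −ΔU = 18500 J.
Net over both steps: W = -5120 J, Q = -5910 J, ΔU = -793 J.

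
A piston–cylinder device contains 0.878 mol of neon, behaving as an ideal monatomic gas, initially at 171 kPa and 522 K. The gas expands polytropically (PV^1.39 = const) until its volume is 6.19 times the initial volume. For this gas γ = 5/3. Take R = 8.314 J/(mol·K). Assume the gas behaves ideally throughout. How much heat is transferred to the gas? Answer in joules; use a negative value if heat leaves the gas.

2060 J

V₁ = nRT₁/P₁ = 0.878×8.314×522/171 = 22.3 L.
Polytropic n=1.39: T₂ = T₁(V₁/V₂)^(n−1) = 522×(0.162)^0.39 = 256 K; P₂ = P₁(V₁/V₂)^n = 13.6 kPa.
W = (P₁V₁−P₂V₂)/(n−1) = (171×22.3−13.6×138)/0.39 = 4970 J.
ΔU = nCvΔT = 0.878×12.5×(256−522) = -2910 J.
Q = ΔU + W = 2060 J.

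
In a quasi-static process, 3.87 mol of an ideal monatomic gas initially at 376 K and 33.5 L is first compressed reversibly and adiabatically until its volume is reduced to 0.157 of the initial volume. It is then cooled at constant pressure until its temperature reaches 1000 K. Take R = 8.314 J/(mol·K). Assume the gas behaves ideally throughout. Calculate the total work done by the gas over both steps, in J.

P₁ = nRT₁/V₁ = 3.87×8.314×376/33.5 = 361 kPa.
Step 1 — Adiabatic: TV^(γ−1) = const ⇒ T₂ = 376×(6.37)^0.667 = 1290 K; PV^γ = const ⇒ P₂ = 7900 kPa.
ΔU = nCvΔT = 3.87×12.5×(1290−376) = 44200 J.
Q = 0 for an adiabatic process, so W = −ΔU = -44200 J.
State after step 1: P = 7900 kPa, V = 5.26 L, T = 1290 K.
Step 2 — Isobaric: P stays 7900 kPa; V/T = const ⇒ T₂ = 1000 K, V₂ = 4.07 L.
W = PΔV = 7900×(4.07−5.26) kPa·L = -9390 J.
ΔU = nCvΔT = 3.87×12.5×(1000−1290) = -14100 J.
Q = ΔU + W = nCpΔT = -23500 J.
Net over both steps: W = -53600 J, Q = -23500 J, ΔU = 30100 J.

-53600 J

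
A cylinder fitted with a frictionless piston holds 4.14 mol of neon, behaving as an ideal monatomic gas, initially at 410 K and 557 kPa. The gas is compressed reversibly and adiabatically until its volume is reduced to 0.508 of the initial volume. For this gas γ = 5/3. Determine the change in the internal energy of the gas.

V₁ = nRT₁/P₁ = 4.14×8.314×410/557 = 25.3 L.
Adiabatic: TV^(γ−1) = const ⇒ T₂ = 410×(1.97)^0.667 = 644 K; PV^γ = const ⇒ P₂ = 1720 kPa.
For an ideal gas ΔU = nCvΔT with Cv = (3/2)R = 12.5 J/(mol·K).
ΔU = 4.14×12.5×(644−410) = 12100 J.

12100 J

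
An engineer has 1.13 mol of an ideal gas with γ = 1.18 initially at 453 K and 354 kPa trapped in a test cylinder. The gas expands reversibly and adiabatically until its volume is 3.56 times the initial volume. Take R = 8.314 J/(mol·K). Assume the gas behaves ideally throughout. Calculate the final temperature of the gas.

V₁ = nRT₁/P₁ = 1.13×8.314×453/354 = 12.0 L.
Adiabatic: TV^(γ−1) = const ⇒ T₂ = 453×(0.281)^0.180 = 360 K; PV^γ = const ⇒ P₂ = 79.1 kPa.

360 K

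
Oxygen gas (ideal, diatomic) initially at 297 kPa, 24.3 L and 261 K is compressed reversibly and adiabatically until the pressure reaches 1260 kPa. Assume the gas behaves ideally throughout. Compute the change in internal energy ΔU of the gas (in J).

9220 J

n = P₁V₁/(RT₁) = 297×24.3/(8.314×261) = 3.33 mol.
Adiabatic: T₂/T₁ = (P₂/P₁)^((γ−1)/γ) ⇒ T₂ = 261×(4.24)^0.286 = 394 K; V₂ = 8.66 L.
For an ideal gas ΔU = nCvΔT with Cv = (5/2)R = 20.8 J/(mol·K).
ΔU = 3.33×20.8×(394−261) = 9220 J.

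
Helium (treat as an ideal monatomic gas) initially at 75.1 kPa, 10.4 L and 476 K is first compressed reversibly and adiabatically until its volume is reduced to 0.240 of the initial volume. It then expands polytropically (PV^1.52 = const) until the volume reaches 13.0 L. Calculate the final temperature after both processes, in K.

n = P₁V₁/(RT₁) = 75.1×10.4/(8.314×476) = 0.197 mol.
Step 1 — Adiabatic: TV^(γ−1) = const ⇒ T₂ = 476×(4.17)^0.667 = 1230 K; PV^γ = const ⇒ P₂ = 810 kPa.
ΔU = nCvΔT = 0.197×12.5×(1230−476) = 1860 J.
Q = 0 for an adiabatic process, so W = −ΔU = -1860 J.
State after step 1: P = 810 kPa, V = 2.50 L, T = 1230 K.
Step 2 — Polytropic n=1.52: T₂ = T₁(V₁/V₂)^(n−1) = 1230×(0.192)^0.52 = 523 K; P₂ = P₁(V₁/V₂)^n = 66.0 kPa.
W = (P₁V₁−P₂V₂)/(n−1) = (810×2.50−66.0×13.0)/0.52 = 2240 J.
ΔU = nCvΔT = 0.197×12.5×(523−1230) = -1750 J.
Q = ΔU + W = 493 J.
Net over both steps: W = 378 J, Q = 493 J, ΔU = 115 J.

523 K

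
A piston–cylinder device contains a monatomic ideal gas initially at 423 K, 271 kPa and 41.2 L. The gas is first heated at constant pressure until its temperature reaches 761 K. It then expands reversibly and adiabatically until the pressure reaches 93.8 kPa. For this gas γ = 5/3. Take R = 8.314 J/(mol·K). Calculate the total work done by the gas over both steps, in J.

19300 J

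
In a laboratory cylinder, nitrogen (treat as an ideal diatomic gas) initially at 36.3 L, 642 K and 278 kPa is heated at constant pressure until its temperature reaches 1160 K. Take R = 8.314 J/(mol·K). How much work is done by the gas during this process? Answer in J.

8140 J

n = P₁V₁/(RT₁) = 278×36.3/(8.314×642) = 1.89 mol.
Isobaric: P stays 278 kPa; V/T = const ⇒ T₂ = 1160 K, V₂ = 65.6 L.
W = PΔV = 278×(65.6−36.3) kPa·L = 8140 J.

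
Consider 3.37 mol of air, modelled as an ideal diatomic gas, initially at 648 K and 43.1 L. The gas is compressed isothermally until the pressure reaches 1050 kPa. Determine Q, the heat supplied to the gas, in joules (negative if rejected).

P₁ = nRT₁/V₁ = 3.37×8.314×648/43.1 = 421 kPa.
Isothermal: T stays 648 K; PV = const ⇒ V₂ = 17.3 L, P₂ = 1050 kPa.
ΔU = 0 (ideal gas, T constant).
W = nRT ln(V₂/V₁) = 3.37×8.314×648×ln(0.401) = -16600 J.
Q = ΔU + W = -16600 J.

-16600 J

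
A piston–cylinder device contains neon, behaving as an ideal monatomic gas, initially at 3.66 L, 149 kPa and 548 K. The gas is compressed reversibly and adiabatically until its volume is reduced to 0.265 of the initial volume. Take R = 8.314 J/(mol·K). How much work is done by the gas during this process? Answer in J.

-1160 J

n = P₁V₁/(RT₁) = 149×3.66/(8.314×548) = 0.120 mol.
Adiabatic: TV^(γ−1) = const ⇒ T₂ = 548×(3.77)^0.667 = 1330 K; PV^γ = const ⇒ P₂ = 1360 kPa.
ΔU = nCvΔT = 0.120×12.5×(1330−548) = 1160 J.
Q = 0 for an adiabatic process, so W = −ΔU = -1160 J.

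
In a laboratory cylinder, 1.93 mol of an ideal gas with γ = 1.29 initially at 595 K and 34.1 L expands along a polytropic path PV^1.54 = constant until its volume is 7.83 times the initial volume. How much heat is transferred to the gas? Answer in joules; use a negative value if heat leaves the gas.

P₁ = nRT₁/V₁ = 1.93×8.314×595/34.1 = 280 kPa.
Polytropic n=1.54: T₂ = T₁(V₁/V₂)^(n−1) = 595×(0.128)^0.54 = 196 K; P₂ = P₁(V₁/V₂)^n = 11.8 kPa.
W = (P₁V₁−P₂V₂)/(n−1) = (280×34.1−11.8×267)/0.54 = 11900 J.
ΔU = nCvΔT = 1.93×28.7×(196−595) = -22100 J.
Q = ΔU + W = -10200 J.

-10200 J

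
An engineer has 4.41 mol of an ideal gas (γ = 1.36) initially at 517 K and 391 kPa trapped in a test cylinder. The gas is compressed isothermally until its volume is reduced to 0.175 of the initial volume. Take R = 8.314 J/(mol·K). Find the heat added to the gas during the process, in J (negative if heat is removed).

V₁ = nRT₁/P₁ = 4.41×8.314×517/391 = 48.5 L.
Isothermal: T stays 517 K; PV = const ⇒ V₂ = 8.48 L, P₂ = 2230 kPa.
ΔU = 0 (ideal gas, T constant).
W = nRT ln(V₂/V₁) = 4.41×8.314×517×ln(0.175) = -33000 J.
Q = ΔU + W = -33000 J.

-33000 J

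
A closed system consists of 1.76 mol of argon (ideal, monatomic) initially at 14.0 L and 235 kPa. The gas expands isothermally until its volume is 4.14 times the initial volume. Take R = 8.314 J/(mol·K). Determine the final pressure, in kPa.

T₁ = P₁V₁/(nR) = 235×14.0/(1.76×8.314) = 225 K.
Isothermal: T stays 225 K; PV = const ⇒ V₂ = 58.0 L, P₂ = 56.8 kPa.

56.8 kPa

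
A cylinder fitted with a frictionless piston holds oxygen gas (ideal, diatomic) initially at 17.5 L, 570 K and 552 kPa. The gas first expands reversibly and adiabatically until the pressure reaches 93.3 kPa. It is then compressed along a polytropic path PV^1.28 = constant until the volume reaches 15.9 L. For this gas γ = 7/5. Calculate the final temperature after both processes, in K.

503 K

n = P₁V₁/(RT₁) = 552×17.5/(8.314×570) = 2.04 mol.
Step 1 — Adiabatic: T₂/T₁ = (P₂/P₁)^((γ−1)/γ) ⇒ T₂ = 570×(0.169)^0.286 = 343 K; V₂ = 62.3 L.
ΔU = nCvΔT = 2.04×20.8×(343−570) = -9620 J.
Q = 0 for an adiabatic process, so W = −ΔU = 9620 J.
State after step 1: P = 93.3 kPa, V = 62.3 L, T = 343 K.
Step 2 — Polytropic n=1.28: T₂ = T₁(V₁/V₂)^(n−1) = 343×(3.92)^0.28 = 503 K; P₂ = P₁(V₁/V₂)^n = 536 kPa.
W = (P₁V₁−P₂V₂)/(n−1) = (93.3×62.3−536×15.9)/0.28 = -9670 J.
ΔU = nCvΔT = 2.04×20.8×(503−343) = 6770 J.
Q = ΔU + W = -2900 J.
Net over both steps: W = -52.0 J, Q = -2900 J, ΔU = -2850 J.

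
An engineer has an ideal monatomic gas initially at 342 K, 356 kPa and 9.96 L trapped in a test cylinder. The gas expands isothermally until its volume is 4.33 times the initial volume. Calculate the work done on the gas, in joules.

-5200 J

n = P₁V₁/(RT₁) = 356×9.96/(8.314×342) = 1.25 mol.
Isothermal: T stays 342 K; PV = const ⇒ V₂ = 43.1 L, P₂ = 82.2 kPa.
W = nRT ln(V₂/V₁) = 1.25×8.314×342×ln(4.33) = 5200 J.
Work done on the gas = −W_by = -5200 J.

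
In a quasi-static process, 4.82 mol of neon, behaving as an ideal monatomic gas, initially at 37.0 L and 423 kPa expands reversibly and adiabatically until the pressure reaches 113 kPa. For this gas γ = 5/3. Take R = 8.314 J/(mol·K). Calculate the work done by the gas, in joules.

T₁ = P₁V₁/(nR) = 423×37.0/(4.82×8.314) = 391 K.
Adiabatic: T₂/T₁ = (P₂/P₁)^((γ−1)/γ) ⇒ T₂ = 391×(0.267)^0.400 = 230 K; V₂ = 81.7 L.
ΔU = nCvΔT = 4.82×12.5×(230−391) = -9630 J.
Q = 0 for an adiabatic process, so W = −ΔU = 9630 J.

9630 J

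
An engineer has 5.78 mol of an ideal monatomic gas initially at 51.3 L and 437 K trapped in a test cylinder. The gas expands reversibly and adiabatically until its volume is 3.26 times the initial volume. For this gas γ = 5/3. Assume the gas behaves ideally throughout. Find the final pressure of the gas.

57.1 kPa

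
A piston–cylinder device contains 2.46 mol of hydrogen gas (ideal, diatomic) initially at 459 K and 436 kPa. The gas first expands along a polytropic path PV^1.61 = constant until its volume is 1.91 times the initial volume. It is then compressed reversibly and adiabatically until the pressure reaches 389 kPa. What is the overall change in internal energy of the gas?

-2850 J

V₁ = nRT₁/P₁ = 2.46×8.314×459/436 = 21.5 L.
Step 1 — Polytropic n=1.61: T₂ = T₁(V₁/V₂)^(n−1) = 459×(0.524)^0.61 = 309 K; P₂ = P₁(V₁/V₂)^n = 154 kPa.
W = (P₁V₁−P₂V₂)/(n−1) = (436×21.5−154×41.1)/0.61 = 5020 J.
ΔU = nCvΔT = 2.46×20.8×(309−459) = -7650 J.
Q = ΔU + W = -2640 J.
State after step 1: P = 154 kPa, V = 41.1 L, T = 309 K.
Step 2 — Adiabatic: T₂/T₁ = (P₂/P₁)^((γ−1)/γ) ⇒ T₂ = 309×(2.53)^0.286 = 403 K; V₂ = 21.2 L.
ΔU = nCvΔT = 2.46×20.8×(403−309) = 4800 J.
Q = 0 for an adiabatic process, so W = −ΔU = -4800 J.
Net over both steps: W = 219 J, Q = -2640 J, ΔU = -2850 J.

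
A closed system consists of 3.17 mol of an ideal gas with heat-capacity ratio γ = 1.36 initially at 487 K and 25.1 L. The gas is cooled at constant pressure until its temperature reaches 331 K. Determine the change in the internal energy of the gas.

-11400 J

P₁ = nRT₁/V₁ = 3.17×8.314×487/25.1 = 511 kPa.
Isobaric: P stays 511 kPa; V/T = const ⇒ T₂ = 331 K, V₂ = 17.1 L.
For an ideal gas ΔU = nCvΔT with Cv = R/(γ−1) = 23.1 J/(mol·K).
ΔU = 3.17×23.1×(331−487) = -11400 J.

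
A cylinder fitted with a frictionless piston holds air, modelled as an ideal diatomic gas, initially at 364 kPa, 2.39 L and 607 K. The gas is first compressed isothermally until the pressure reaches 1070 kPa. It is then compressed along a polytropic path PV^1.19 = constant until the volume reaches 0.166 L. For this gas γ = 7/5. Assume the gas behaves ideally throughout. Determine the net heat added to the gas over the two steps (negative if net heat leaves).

n = P₁V₁/(RT₁) = 364×2.39/(8.314×607) = 0.172 mol.
Step 1 — Isothermal: T stays 607 K; PV = const ⇒ V₂ = 0.813 L, P₂ = 1070 kPa.
ΔU = 0 (ideal gas, T constant).
W = nRT ln(V₂/V₁) = 0.172×8.314×607×ln(0.340) = -938 J.
Q = ΔU + W = -938 J.
State after step 1: P = 1070 kPa, V = 0.813 L, T = 607 K.
Step 2 — Polytropic n=1.19: T₂ = T₁(V₁/V₂)^(n−1) = 607×(4.90)^0.19 = 821 K; P₂ = P₁(V₁/V₂)^n = 7090 kPa.
W = (P₁V₁−P₂V₂)/(n−1) = (1070×0.813−7090×0.166)/0.19 = -1610 J.
ΔU = nCvΔT = 0.172×20.8×(821−607) = 766 J.
Q = ΔU + W = -847 J.
Net over both steps: W = -2550 J, Q = -1790 J, ΔU = 766 J.

-1790 J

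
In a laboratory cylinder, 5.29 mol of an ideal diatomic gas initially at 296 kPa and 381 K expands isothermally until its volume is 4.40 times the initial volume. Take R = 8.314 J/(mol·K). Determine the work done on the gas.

V₁ = nRT₁/P₁ = 5.29×8.314×381/296 = 56.6 L.
Isothermal: T stays 381 K; PV = const ⇒ V₂ = 249 L, P₂ = 67.3 kPa.
W = nRT ln(V₂/V₁) = 5.29×8.314×381×ln(4.40) = 24800 J.
Work done on the gas = −W_by = -24800 J.

-24800 J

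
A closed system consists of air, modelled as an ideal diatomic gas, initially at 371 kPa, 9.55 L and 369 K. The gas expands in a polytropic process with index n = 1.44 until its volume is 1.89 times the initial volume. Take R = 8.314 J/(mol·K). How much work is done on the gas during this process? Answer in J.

-1970 J

n = P₁V₁/(RT₁) = 371×9.55/(8.314×369) = 1.15 mol.
Polytropic n=1.44: T₂ = T₁(V₁/V₂)^(n−1) = 369×(0.529)^0.44 = 279 K; P₂ = P₁(V₁/V₂)^n = 148 kPa.
W = (P₁V₁−P₂V₂)/(n−1) = (371×9.55−148×18.0)/0.44 = 1970 J.
Work done on the gas = −W_by = -1970 J.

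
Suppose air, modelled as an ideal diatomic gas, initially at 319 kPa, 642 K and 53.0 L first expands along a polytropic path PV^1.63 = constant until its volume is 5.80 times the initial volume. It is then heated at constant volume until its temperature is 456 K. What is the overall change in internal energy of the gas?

n = P₁V₁/(RT₁) = 319×53.0/(8.314×642) = 3.17 mol.
Step 1 — Polytropic n=1.63: T₂ = T₁(V₁/V₂)^(n−1) = 642×(0.172)^0.63 = 212 K; P₂ = P₁(V₁/V₂)^n = 18.2 kPa.
W = (P₁V₁−P₂V₂)/(n−1) = (319×53.0−18.2×307)/0.63 = 18000 J.
ΔU = nCvΔT = 3.17×20.8×(212−642) = -28300 J.
Q = ΔU + W = -10300 J.
State after step 1: P = 18.2 kPa, V = 307 L, T = 212 K.
Step 2 — Isochoric: V stays 307 L; P/T = const ⇒ T₂ = 456 K, P₂ = 39.1 kPa.
W = 0 (no volume change).
ΔU = nCvΔT = 3.17×20.8×(456−212) = 16100 J.
Q = ΔU = 16100 J.
Net over both steps: W = 18000 J, Q = 5720 J, ΔU = -12200 J.

-12200 J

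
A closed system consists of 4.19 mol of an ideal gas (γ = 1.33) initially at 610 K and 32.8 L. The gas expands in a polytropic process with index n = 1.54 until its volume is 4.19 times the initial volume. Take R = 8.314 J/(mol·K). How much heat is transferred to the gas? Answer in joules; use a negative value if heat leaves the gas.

P₁ = nRT₁/V₁ = 4.19×8.314×610/32.8 = 648 kPa.
Polytropic n=1.54: T₂ = T₁(V₁/V₂)^(n−1) = 610×(0.239)^0.54 = 281 K; P₂ = P₁(V₁/V₂)^n = 71.3 kPa.
W = (P₁V₁−P₂V₂)/(n−1) = (648×32.8−71.3×137)/0.54 = 21200 J.
ΔU = nCvΔT = 4.19×25.2×(281−610) = -34700 J.
Q = ΔU + W = -13500 J.

-13500 J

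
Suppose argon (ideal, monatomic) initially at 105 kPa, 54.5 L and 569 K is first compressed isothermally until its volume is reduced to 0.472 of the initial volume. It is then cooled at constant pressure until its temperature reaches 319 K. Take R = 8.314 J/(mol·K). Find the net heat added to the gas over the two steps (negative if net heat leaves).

n = P₁V₁/(RT₁) = 105×54.5/(8.314×569) = 1.21 mol.
Step 1 — Isothermal: T stays 569 K; PV = const ⇒ V₂ = 25.7 L, P₂ = 222 kPa.
ΔU = 0 (ideal gas, T constant).
W = nRT ln(V₂/V₁) = 1.21×8.314×569×ln(0.472) = -4300 J.
Q = ΔU + W = -4300 J.
State after step 1: P = 222 kPa, V = 25.7 L, T = 569 K.
Step 2 — Isobaric: P stays 222 kPa; V/T = const ⇒ T₂ = 319 K, V₂ = 14.4 L.
W = PΔV = 222×(14.4−25.7) kPa·L = -2510 J.
ΔU = nCvΔT = 1.21×12.5×(319−569) = -3770 J.
Q = ΔU + W = nCpΔT = -6290 J.
Net over both steps: W = -6810 J, Q = -10600 J, ΔU = -3770 J.

-10600 J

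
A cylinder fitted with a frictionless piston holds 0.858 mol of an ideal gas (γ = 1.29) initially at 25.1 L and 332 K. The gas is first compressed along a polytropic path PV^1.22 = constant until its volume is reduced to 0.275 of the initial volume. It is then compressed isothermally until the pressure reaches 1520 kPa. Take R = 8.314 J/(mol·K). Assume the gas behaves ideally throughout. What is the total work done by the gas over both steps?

-7330 J

P₁ = nRT₁/V₁ = 0.858×8.314×332/25.1 = 94.4 kPa.
Step 1 — Polytropic n=1.22: T₂ = T₁(V₁/V₂)^(n−1) = 332×(3.64)^0.22 = 441 K; P₂ = P₁(V₁/V₂)^n = 456 kPa.
W = (P₁V₁−P₂V₂)/(n−1) = (94.4×25.1−456×6.90)/0.22 = -3540 J.
ΔU = nCvΔT = 0.858×28.7×(441−332) = 2680 J.
Q = ΔU + W = -853 J.
State after step 1: P = 456 kPa, V = 6.90 L, T = 441 K.
Step 2 — Isothermal: T stays 441 K; PV = const ⇒ V₂ = 2.07 L, P₂ = 1520 kPa.
ΔU = 0 (ideal gas, T constant).
W = nRT ln(V₂/V₁) = 0.858×8.314×441×ln(0.300) = -3790 J.
Q = ΔU + W = -3790 J.
Net over both steps: W = -7330 J, Q = -4640 J, ΔU = 2680 J.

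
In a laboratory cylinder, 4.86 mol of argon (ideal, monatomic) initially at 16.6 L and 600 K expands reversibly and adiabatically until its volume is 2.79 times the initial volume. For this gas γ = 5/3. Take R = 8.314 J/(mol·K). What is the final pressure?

264 kPa

P₁ = nRT₁/V₁ = 4.86×8.314×600/16.6 = 1460 kPa.
Adiabatic: TV^(γ−1) = const ⇒ T₂ = 600×(0.358)^0.667 = 303 K; PV^γ = const ⇒ P₂ = 264 kPa.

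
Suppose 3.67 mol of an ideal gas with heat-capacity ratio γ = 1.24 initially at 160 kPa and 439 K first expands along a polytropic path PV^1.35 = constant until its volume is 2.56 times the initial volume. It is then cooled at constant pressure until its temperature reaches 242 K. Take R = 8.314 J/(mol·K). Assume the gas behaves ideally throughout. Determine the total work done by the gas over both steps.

V₁ = nRT₁/P₁ = 3.67×8.314×439/160 = 83.7 L.
Step 1 — Polytropic n=1.35: T₂ = T₁(V₁/V₂)^(n−1) = 439×(0.391)^0.35 = 316 K; P₂ = P₁(V₁/V₂)^n = 45.0 kPa.
W = (P₁V₁−P₂V₂)/(n−1) = (160×83.7−45.0×214)/0.35 = 10700 J.
ΔU = nCvΔT = 3.67×34.6×(316−439) = -15600 J.
Q = ΔU + W = -4920 J.
State after step 1: P = 45.0 kPa, V = 214 L, T = 316 K.
Step 2 — Isobaric: P stays 45.0 kPa; V/T = const ⇒ T₂ = 242 K, V₂ = 164 L.
W = PΔV = 45.0×(164−214) kPa·L = -2260 J.
ΔU = nCvΔT = 3.67×34.6×(242−316) = -9400 J.
Q = ΔU + W = nCpΔT = -11700 J.
Net over both steps: W = 8470 J, Q = -16600 J, ΔU = -25000 J.

8470 J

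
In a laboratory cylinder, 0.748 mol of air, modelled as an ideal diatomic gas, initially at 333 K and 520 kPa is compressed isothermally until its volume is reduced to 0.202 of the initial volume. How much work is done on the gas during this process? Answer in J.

3310 J

V₁ = nRT₁/P₁ = 0.748×8.314×333/520 = 3.98 L.
Isothermal: T stays 333 K; PV = const ⇒ V₂ = 0.804 L, P₂ = 2570 kPa.
W = nRT ln(V₂/V₁) = 0.748×8.314×333×ln(0.202) = -3310 J.
Work done on the gas = −W_by = 3310 J.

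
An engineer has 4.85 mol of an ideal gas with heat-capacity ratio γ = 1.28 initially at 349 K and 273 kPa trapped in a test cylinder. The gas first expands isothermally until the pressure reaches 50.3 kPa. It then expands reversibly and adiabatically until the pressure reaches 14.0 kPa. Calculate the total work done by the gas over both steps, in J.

V₁ = nRT₁/P₁ = 4.85×8.314×349/273 = 51.5 L.
Step 1 — Isothermal: T stays 349 K; PV = const ⇒ V₂ = 280 L, P₂ = 50.3 kPa.
ΔU = 0 (ideal gas, T constant).
W = nRT ln(V₂/V₁) = 4.85×8.314×349×ln(5.43) = 23800 J.
Q = ΔU + W = 23800 J.
State after step 1: P = 50.3 kPa, V = 280 L, T = 349 K.
Step 2 — Adiabatic: T₂/T₁ = (P₂/P₁)^((γ−1)/γ) ⇒ T₂ = 349×(0.278)^0.219 = 264 K; V₂ = 760 L.
ΔU = nCvΔT = 4.85×29.7×(264−349) = -12300 J.
Q = 0 for an adiabatic process, so W = −ΔU = 12300 J.
Net over both steps: W = 36100 J, Q = 23800 J, ΔU = -12300 J.

36100 J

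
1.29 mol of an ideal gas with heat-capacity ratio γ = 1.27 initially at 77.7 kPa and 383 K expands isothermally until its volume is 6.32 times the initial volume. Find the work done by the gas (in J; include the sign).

7570 J

V₁ = nRT₁/P₁ = 1.29×8.314×383/77.7 = 52.9 L.
Isothermal: T stays 383 K; PV = const ⇒ V₂ = 334 L, P₂ = 12.3 kPa.
W = nRT ln(V₂/V₁) = 1.29×8.314×383×ln(6.32) = 7570 J.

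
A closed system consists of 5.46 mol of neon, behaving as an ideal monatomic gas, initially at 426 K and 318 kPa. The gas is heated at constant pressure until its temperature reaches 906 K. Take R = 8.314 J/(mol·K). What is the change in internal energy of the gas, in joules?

V₁ = nRT₁/P₁ = 5.46×8.314×426/318 = 60.8 L.
Isobaric: P stays 318 kPa; V/T = const ⇒ T₂ = 906 K, V₂ = 129 L.
For an ideal gas ΔU = nCvΔT with Cv = (3/2)R = 12.5 J/(mol·K).
ΔU = 5.46×12.5×(906−426) = 32700 J.

32700 J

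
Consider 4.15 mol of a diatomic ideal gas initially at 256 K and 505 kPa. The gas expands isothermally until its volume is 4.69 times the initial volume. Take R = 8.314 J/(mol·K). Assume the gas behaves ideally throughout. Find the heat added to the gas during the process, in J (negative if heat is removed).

V₁ = nRT₁/P₁ = 4.15×8.314×256/505 = 17.5 L.
Isothermal: T stays 256 K; PV = const ⇒ V₂ = 82.0 L, P₂ = 108 kPa.
ΔU = 0 (ideal gas, T constant).
W = nRT ln(V₂/V₁) = 4.15×8.314×256×ln(4.69) = 13700 J.
Q = ΔU + W = 13700 J.

13700 J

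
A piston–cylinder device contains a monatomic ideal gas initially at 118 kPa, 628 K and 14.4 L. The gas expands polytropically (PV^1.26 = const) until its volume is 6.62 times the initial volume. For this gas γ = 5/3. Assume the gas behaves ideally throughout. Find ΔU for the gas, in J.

n = P₁V₁/(RT₁) = 118×14.4/(8.314×628) = 0.325 mol.
Polytropic n=1.26: T₂ = T₁(V₁/V₂)^(n−1) = 628×(0.151)^0.26 = 384 K; P₂ = P₁(V₁/V₂)^n = 10.9 kPa.
For an ideal gas ΔU = nCvΔT with Cv = (3/2)R = 12.5 J/(mol·K).
ΔU = 0.325×12.5×(384−628) = -990 J.

-990 J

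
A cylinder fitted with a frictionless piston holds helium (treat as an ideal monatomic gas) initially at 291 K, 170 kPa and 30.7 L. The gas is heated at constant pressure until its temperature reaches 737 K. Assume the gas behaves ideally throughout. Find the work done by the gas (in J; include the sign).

n = P₁V₁/(RT₁) = 170×30.7/(8.314×291) = 2.16 mol.
Isobaric: P stays 170 kPa; V/T = const ⇒ T₂ = 737 K, V₂ = 77.8 L.
W = PΔV = 170×(77.8−30.7) kPa·L = 8000 J.

8000 J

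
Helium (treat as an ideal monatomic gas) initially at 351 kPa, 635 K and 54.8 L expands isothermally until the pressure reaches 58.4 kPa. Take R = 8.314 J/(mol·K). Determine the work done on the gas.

n = P₁V₁/(RT₁) = 351×54.8/(8.314×635) = 3.64 mol.
Isothermal: T stays 635 K; PV = const ⇒ V₂ = 329 L, P₂ = 58.4 kPa.
W = nRT ln(V₂/V₁) = 3.64×8.314×635×ln(6.01) = 34500 J.
Work done on the gas = −W_by = -34500 J.

-34500 J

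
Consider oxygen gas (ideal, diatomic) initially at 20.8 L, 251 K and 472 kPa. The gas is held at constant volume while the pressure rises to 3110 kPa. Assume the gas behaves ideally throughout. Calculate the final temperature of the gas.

1650 K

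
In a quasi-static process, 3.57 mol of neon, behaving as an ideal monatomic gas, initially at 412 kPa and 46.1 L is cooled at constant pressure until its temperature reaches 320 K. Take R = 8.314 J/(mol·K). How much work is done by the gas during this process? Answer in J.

T₁ = P₁V₁/(nR) = 412×46.1/(3.57×8.314) = 640 K.
Isobaric: P stays 412 kPa; V/T = const ⇒ T₂ = 320 K, V₂ = 23.1 L.
W = PΔV = 412×(23.1−46.1) kPa·L = -9500 J.

-9500 J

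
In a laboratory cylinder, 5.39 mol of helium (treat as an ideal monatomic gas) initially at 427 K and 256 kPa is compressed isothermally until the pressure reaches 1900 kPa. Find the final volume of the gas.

10.1 L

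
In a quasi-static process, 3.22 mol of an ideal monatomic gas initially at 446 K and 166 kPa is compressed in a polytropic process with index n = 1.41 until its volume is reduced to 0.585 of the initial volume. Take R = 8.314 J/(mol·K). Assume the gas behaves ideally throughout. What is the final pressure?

V₁ = nRT₁/P₁ = 3.22×8.314×446/166 = 71.9 L.
Polytropic n=1.41: T₂ = T₁(V₁/V₂)^(n−1) = 446×(1.71)^0.41 = 556 K; P₂ = P₁(V₁/V₂)^n = 354 kPa.

354 kPa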